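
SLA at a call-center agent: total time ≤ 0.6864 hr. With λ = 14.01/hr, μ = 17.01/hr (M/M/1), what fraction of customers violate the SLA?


W ~ Exponential(μ−λ) for M/M/1.
μ − λ = 17.01 − 14.01 = 3.0000
P(W > t) = e^{−(μ−λ)t} = e^{−2.0592} = 0.127556

Final: 0.127556


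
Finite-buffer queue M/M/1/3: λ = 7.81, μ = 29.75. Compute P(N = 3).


ρ = λ/μ = 7.81/29.75 = 0.2625
P_K = (1−ρ)ρ^K/(1−ρ^(K+1)) = (0.7375·0.018092)/(1 − 0.004750)
= 0.013343/0.995250 = 0.013406

Final: 0.013406


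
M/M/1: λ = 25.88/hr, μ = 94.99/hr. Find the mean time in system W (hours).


W = 1/(μ−λ) = 1/(94.99 − 25.88) = 1/69.11 = 0.01447 hr

Final: 0.01447 hr


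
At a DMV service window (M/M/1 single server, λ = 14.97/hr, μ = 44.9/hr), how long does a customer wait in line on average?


ρ = 14.97/44.9 = 0.3334
Wq = ρ/(μ−λ) = 0.3334/(44.9 − 14.97) = 0.3334/29.93 = 0.01114 hr

Final: 0.01114 hr


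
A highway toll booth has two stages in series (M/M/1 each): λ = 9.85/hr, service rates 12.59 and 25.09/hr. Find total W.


Each node sees arrival rate λ = 9.85/hr (tandem ⇒ throughput preserved).
W₁ = 1/(μ₁−λ) = 1/(12.59−9.85) = 0.36496 hr
W₂ = 1/(μ₂−λ) = 1/(25.09−9.85) = 0.06562 hr
W_total = W₁ + W₂ = 0.36496 + 0.06562 = 0.43058 hr

Final: 0.43058 hr


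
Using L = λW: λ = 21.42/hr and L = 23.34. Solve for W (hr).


W = L/λ = 23.34/21.42 = 1.0896 hr

Final: 1.0896 hr


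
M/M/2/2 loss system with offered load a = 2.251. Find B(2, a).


B(c,a) = (a^c/c!) / Σ_{k=0}^{c} a^k/k!
a^2/2! = 2.533500
Σ terms (k=0..2): 1.00000 + 2.25100 + 2.53350 = 5.784501
B = 2.533500/5.784501 = 0.437981

Final: 0.437981


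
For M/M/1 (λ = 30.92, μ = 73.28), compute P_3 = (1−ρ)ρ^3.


ρ = 30.92/73.28 = 0.4219
P_n = (1−ρ)·ρ^n = (1 − 0.4219)·0.4219^3 = 0.5781·0.075121 = 0.043424

Final: 0.043424


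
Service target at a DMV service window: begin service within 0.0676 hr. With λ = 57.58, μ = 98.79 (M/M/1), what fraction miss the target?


ρ = 57.58/98.79 = 0.5829
P(Wq > t) = ρ·e^{−(μ−λ)t} = 0.5829·e^{−2.7858}
= 0.5829·0.061680 = 0.035950

Final: 0.035950


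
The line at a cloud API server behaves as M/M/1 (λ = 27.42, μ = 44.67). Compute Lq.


ρ = 27.42/44.67 = 0.6138
Lq = ρ²/(1−ρ) = 0.3768/0.3862 = 0.9757

Final: 0.9757


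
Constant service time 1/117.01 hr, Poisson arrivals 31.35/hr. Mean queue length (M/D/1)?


ρ = 31.35/117.01 = 0.2679
M/D/1: Lq = ρ²/(2(1−ρ)) = 0.07178/(2·0.7321) = 0.04903

Final: 0.04903


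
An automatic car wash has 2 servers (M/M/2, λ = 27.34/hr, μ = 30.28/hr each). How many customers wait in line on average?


a = λ/μ = 0.9029; ρ = a/2 = 0.4515
P₀ = 0.377929
Lq = P₀·a^c·ρ / (c!·(1−ρ)²) = 0.377929·0.81524·0.4515/(2·0.30090)
= 0.23113

Final: 0.23113


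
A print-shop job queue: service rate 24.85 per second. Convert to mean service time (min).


Mean service time = 1/μ = 1/24.85 second = 0.04024 second
In minutes: 0.04024 × 0.0166667 = 0.0006707 min

Final: 0.0006707 min


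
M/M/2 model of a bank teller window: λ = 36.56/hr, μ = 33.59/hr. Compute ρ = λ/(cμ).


ρ = λ/(cμ) = 36.56/(2·33.59) = 36.56/67.18 = 0.5442

Final: 0.5442


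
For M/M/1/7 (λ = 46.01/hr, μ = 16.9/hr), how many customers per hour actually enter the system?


ρ = 2.7225; P_K = (1−ρ)ρ^7/(1−ρ^8) = 0.632898
λ_eff = λ(1 − P_K) = 46.01·(1 − 0.632898) = 46.01·0.367102 = 16.8904 /hr

Final: 16.8904 /hr


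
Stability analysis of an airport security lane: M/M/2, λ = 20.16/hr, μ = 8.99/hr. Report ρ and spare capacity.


Total capacity cμ = 2·8.99 = 17.98/hr
ρ = λ/(cμ) = 20.16/17.98 = 1.1212
Stable ⇔ ρ < 1: NO
Spare capacity = cμ − λ = 17.98 − 20.16 = -2.18/hr

Final: ρ = 1.1212; unstable; margin = -2.18/hr


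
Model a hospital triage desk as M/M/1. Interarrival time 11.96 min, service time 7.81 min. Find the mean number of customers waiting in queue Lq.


λ = 60/11.96 = 5.0167 /hr
μ = 60/7.81 = 7.6825 /hr
ρ = λ/μ = 5.0167/7.6825 = 0.6530
Lq = ρ²/(1−ρ) = 0.4264/0.3470 = 1.2289

Final: 1.2289


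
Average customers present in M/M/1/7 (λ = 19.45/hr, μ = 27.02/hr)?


ρ = 19.45/27.02 = 0.7198
L = ρ[1 − (K+1)ρ^K + Kρ^(K+1)] / [(1−ρ)(1−ρ^(K+1))]
Numerator: 0.7198·(1 − 8·0.100147 + 7·0.072090) = 0.506369
Denominator: (0.2802)·(0.927910) = 0.259966
L = 0.506369/0.259966 = 1.9478

Final: 1.9478


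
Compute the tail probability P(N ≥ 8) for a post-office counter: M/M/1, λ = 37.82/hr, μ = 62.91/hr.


ρ = 37.82/62.91 = 0.6012
P(N ≥ n) = ρ^n = 0.6012^8 = 0.017061

Final: 0.017061


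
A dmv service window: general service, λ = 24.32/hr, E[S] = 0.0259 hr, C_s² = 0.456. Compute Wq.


ρ = λ·E[S] = 24.32·0.0259 = 0.6299
E[S²] = E[S]²(1+C_s²) = 0.0259²·(1+0.456) = 0.0009767
Wq = λ·E[S²]/(2(1−ρ)) = 24.32·0.0009767/(2·0.3701) = 0.03209 hr

Final: 0.03209 hr


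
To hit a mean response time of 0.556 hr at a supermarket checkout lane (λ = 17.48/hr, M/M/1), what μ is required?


W = 1/(μ−λ) ⇒ μ − λ = 1/W = 1/0.556 = 1.7986
μ = λ + 1/W = 17.48 + 1.7986 = 19.2786 per hr

Final: 19.2786 /hr


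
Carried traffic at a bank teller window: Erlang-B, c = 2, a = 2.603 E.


B(2,2.603) = 0.484609 (Erlang-B)
Carried load = a(1 − B) = 2.603·(1 − 0.484609) = 2.603·0.515391 = 1.3416 E

Final: 1.3416 Erlangs


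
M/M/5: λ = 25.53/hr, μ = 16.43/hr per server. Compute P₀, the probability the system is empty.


a = λ/μ = 25.53/16.43 = 1.5539; ρ = a/c = 0.3108
Σ_{k=0}^{4} a^k/k! (terms k=0..4) = 1.00000 + 1.55386 + 1.20725 + 0.62530 + 0.24291 = 4.62932
Tail: a^5/(5!(1−ρ)) = 9.05871/(120·0.6892) = 0.10953
P₀ = 1/(4.62932 + 0.10953) = 1/4.73885 = 0.211022

Final: 0.211022


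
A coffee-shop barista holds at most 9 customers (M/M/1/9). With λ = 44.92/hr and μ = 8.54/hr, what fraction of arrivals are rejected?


ρ = λ/μ = 44.92/8.54 = 5.2600
P_K = (1−ρ)ρ^K/(1−ρ^(K+1)) = (-4.2600·3082030.215354)/(1 − 16211334.575375)
= -13129304.360021/-16211333.575375 = 0.809884

Final: 0.809884


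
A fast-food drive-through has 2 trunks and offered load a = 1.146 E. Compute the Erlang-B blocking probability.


B(c,a) = (a^c/c!) / Σ_{k=0}^{c} a^k/k!
a^2/2! = 0.656658
Σ terms (k=0..2): 1.00000 + 1.14600 + 0.65666 = 2.802658
B = 0.656658/2.802658 = 0.234298

Final: 0.234298


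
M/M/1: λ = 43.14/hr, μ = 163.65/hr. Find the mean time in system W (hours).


W = 1/(μ−λ) = 1/(163.65 − 43.14) = 1/120.51 = 0.008298 hr

Final: 0.008298 hr


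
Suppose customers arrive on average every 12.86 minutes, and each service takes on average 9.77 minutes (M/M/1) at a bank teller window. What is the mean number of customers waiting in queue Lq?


λ = 60/12.86 = 4.6656 /hr
μ = 60/9.77 = 6.1412 /hr
ρ = λ/μ = 4.6656/6.1412 = 0.7597
Lq = ρ²/(1−ρ) = 0.5772/0.2403 = 2.4021

Final: 2.4021


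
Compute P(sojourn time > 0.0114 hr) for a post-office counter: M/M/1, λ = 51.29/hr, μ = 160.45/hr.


W ~ Exponential(μ−λ) for M/M/1.
μ − λ = 160.45 − 51.29 = 109.1600
P(W > t) = e^{−(μ−λ)t} = e^{−1.2444} = 0.288107

Final: 0.288107


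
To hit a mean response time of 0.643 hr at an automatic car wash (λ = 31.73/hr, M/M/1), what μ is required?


W = 1/(μ−λ) ⇒ μ − λ = 1/W = 1/0.643 = 1.5552
μ = λ + 1/W = 31.73 + 1.5552 = 33.2852 per hr

Final: 33.2852 /hr


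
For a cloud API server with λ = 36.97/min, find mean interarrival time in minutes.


Mean interarrival time = 1/λ = 1/36.97 minute = 0.02705 minute
In minutes: 0.02705 × 1 = 0.02705 min

Final: 0.02705 min


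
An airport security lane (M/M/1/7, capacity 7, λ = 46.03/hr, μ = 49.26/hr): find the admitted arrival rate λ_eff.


ρ = 0.9344; P_K = (1−ρ)ρ^7/(1−ρ^8) = 0.097408
λ_eff = λ(1 − P_K) = 46.03·(1 − 0.097408) = 46.03·0.902592 = 41.5463 /hr

Final: 41.5463 /hr


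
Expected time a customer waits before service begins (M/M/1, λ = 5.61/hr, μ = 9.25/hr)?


ρ = 5.61/9.25 = 0.6065
Wq = ρ/(μ−λ) = 0.6065/(9.25 − 5.61) = 0.6065/3.64 = 0.1666 hr

Final: 0.1666 hr


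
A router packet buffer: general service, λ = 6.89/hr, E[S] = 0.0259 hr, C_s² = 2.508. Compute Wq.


ρ = λ·E[S] = 6.89·0.0259 = 0.1785
E[S²] = E[S]²(1+C_s²) = 0.0259²·(1+2.508) = 0.002353
Wq = λ·E[S²]/(2(1−ρ)) = 6.89·0.002353/(2·0.8215) = 0.009868 hr

Final: 0.009868 hr


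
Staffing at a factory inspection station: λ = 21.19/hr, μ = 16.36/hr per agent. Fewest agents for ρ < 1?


Stability requires cμ > λ ⇔ c > λ/μ.
λ/μ = 21.19/16.36 = 1.2952
Minimum integer c = ⌊1.2952⌋ + 1 = 2
Check: 2·16.36 = 32.72 > 21.19, while 1·16.36 = 16.36 ≤ 21.19

Final: 2 servers


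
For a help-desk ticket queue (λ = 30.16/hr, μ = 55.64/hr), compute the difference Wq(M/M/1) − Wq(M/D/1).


ρ = 30.16/55.64 = 0.5421
Wq(M/M/1) = ρ/(μ−λ) = 0.5421/25.48 = 0.02127 hr
Wq(M/D/1) = ρ/(2(μ−λ)) = 0.01064 hr
Savings = 0.02127 − 0.01064 = 0.01064 hr

Final: 0.01064 hr


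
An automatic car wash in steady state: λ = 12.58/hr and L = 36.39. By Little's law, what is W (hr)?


W = L/λ = 36.39/12.58 = 2.8927 hr

Final: 2.8927 hr


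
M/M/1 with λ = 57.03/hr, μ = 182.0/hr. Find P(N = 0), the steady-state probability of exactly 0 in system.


ρ = 57.03/182.0 = 0.3134
P_n = (1−ρ)·ρ^n = (1 − 0.3134)·0.3134^0 = 0.6866·1.000000 = 0.686648

Final: 0.686648


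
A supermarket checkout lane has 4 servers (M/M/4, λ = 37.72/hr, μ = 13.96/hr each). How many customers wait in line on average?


a = λ/μ = 2.7020; ρ = a/4 = 0.6755
P₀ = 0.057194
Lq = P₀·a^c·ρ / (c!·(1−ρ)²) = 0.057194·53.30219·0.6755/(24·0.10530)
= 0.81486

Final: 0.81486


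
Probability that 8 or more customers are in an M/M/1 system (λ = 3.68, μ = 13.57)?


ρ = 3.68/13.57 = 0.2712
P(N ≥ n) = ρ^n = 0.2712^8 = 0.00002925

Final: 0.00002925


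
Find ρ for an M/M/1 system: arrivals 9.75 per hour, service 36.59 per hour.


ρ = λ/μ = 9.75/36.59 = 0.2665

Final: 0.2665


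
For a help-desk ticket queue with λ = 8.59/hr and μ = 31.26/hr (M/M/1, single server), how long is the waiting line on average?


ρ = 8.59/31.26 = 0.2748
Lq = ρ²/(1−ρ) = 0.07551/0.7252 = 0.1041

Final: 0.1041


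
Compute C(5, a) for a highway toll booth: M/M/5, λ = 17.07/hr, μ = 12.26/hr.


a = λ/μ = 1.3923; ρ = a/5 = 0.2785
P₀ = 0.248231 (from M/M/c formula)
C(c,a) = [a^c/(c!(1−ρ))]·P₀ = [5.23257/(120·0.7215)]·0.248231
= 0.06043·0.248231 = 0.015001

Final: 0.015001


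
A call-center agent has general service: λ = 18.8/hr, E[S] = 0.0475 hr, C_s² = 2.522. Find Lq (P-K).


ρ = λ·E[S] = 18.8·0.0475 = 0.8930
Lq = ρ²(1+C_s²)/(2(1−ρ)) = 0.7974·(1+2.522)/(2·0.1070)
= 0.7974·3.5220/0.2140 = 13.12437

Final: 13.12437


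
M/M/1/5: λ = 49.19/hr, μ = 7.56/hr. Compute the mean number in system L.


ρ = 49.19/7.56 = 6.5066
L = ρ[1 − (K+1)ρ^K + Kρ^(K+1)] / [(1−ρ)(1−ρ^(K+1))]
Numerator: 6.5066·(1 − 6·11662.056343 + 5·75880.496230) = 2013348.932376
Denominator: (-5.5066)·(-75879.496230) = 417839.077785
L = 2013348.932376/417839.077785 = 4.8185

Final: 4.8185


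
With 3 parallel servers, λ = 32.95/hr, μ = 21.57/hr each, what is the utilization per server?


ρ = λ/(cμ) = 32.95/(3·21.57) = 32.95/64.71 = 0.5092

Final: 0.5092


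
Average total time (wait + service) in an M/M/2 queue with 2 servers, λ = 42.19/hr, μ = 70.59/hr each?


a = 0.5977; ρ = 0.2988; P₀ = 0.539837
Lq = P₀·a^c·ρ/(c!(1−ρ)²) = 0.05861
Wq = Lq/λ = 0.05861/42.19 = 0.001389 hr
W = Wq + 1/μ = 0.001389 + 0.01417 = 0.01556 hr

Final: 0.01556 hr


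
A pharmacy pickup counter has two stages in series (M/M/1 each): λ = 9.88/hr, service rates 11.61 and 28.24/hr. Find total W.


Each node sees arrival rate λ = 9.88/hr (tandem ⇒ throughput preserved).
W₁ = 1/(μ₁−λ) = 1/(11.61−9.88) = 0.57803 hr
W₂ = 1/(μ₂−λ) = 1/(28.24−9.88) = 0.05447 hr
W_total = W₁ + W₂ = 0.57803 + 0.05447 = 0.63250 hr

Final: 0.63250 hr


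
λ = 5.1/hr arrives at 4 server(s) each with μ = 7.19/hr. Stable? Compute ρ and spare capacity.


Total capacity cμ = 4·7.19 = 28.76/hr
ρ = λ/(cμ) = 5.1/28.76 = 0.1773
Stable ⇔ ρ < 1: YES
Spare capacity = cμ − λ = 28.76 − 5.1 = 23.66/hr

Final: ρ = 0.1773; stable; margin = 23.66/hr


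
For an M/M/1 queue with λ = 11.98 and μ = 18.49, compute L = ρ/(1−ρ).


ρ = λ/μ = 11.98/18.49 = 0.6479
L = ρ/(1−ρ) = 0.6479/(1 − 0.6479) = 0.6479/0.3521 = 1.8402

Final: 1.8402


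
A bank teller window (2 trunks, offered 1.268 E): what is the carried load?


B(2,1.268) = 0.261698 (Erlang-B)
Carried load = a(1 − B) = 1.268·(1 − 0.261698) = 1.268·0.738302 = 0.9362 E

Final: 0.9362 Erlangs


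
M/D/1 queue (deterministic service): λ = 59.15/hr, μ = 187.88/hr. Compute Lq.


ρ = 59.15/187.88 = 0.3148
M/D/1: Lq = ρ²/(2(1−ρ)) = 0.09912/(2·0.6852) = 0.07233

Final: 0.07233


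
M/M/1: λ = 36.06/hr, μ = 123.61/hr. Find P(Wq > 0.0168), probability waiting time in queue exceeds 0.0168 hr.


ρ = 36.06/123.61 = 0.2917
P(Wq > t) = ρ·e^{−(μ−λ)t} = 0.2917·e^{−1.4708}
= 0.2917·0.229732 = 0.067018

Final: 0.067018


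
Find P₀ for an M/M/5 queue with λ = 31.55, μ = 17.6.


a = λ/μ = 31.55/17.6 = 1.7926; ρ = a/c = 0.3585
Σ_{k=0}^{4} a^k/k! (terms k=0..4) = 1.00000 + 1.79261 + 1.60673 + 0.96008 + 0.43026 = 5.78969
Tail: a^5/(5!(1−ρ)) = 18.51115/(120·0.6415) = 0.24048
P₀ = 1/(5.78969 + 0.24048) = 1/6.03017 = 0.165833

Final: 0.165833


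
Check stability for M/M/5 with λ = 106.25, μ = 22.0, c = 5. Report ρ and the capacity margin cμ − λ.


Total capacity cμ = 5·22.0 = 110.00/hr
ρ = λ/(cμ) = 106.25/110.00 = 0.9659
Stable ⇔ ρ < 1: YES
Spare capacity = cμ − λ = 110.00 − 106.25 = 3.75/hr

Final: ρ = 0.9659; stable; margin = 3.75/hr


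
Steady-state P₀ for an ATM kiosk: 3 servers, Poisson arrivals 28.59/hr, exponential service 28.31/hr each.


a = λ/μ = 28.59/28.31 = 1.0099; ρ = a/c = 0.3366
Σ_{k=0}^{2} a^k/k! (terms k=0..2) = 1.00000 + 1.00989 + 0.50994 = 2.51983
Tail: a^3/(3!(1−ρ)) = 1.02997/(6·0.6634) = 0.25877
P₀ = 1/(2.51983 + 0.25877) = 1/2.77860 = 0.359893

Final: 0.359893


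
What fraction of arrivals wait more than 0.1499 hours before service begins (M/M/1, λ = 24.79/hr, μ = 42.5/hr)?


ρ = 24.79/42.5 = 0.5833
P(Wq > t) = ρ·e^{−(μ−λ)t} = 0.5833·e^{−2.6547}
= 0.5833·0.070318 = 0.041016

Final: 0.041016


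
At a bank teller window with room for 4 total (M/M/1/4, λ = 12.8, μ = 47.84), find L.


ρ = 12.8/47.84 = 0.2676
L = ρ[1 − (K+1)ρ^K + Kρ^(K+1)] / [(1−ρ)(1−ρ^(K+1))]
Numerator: 0.2676·(1 − 5·0.005125 + 4·0.001371) = 0.262170
Denominator: (0.7324)·(0.998629) = 0.731437
L = 0.262170/0.731437 = 0.3584

Final: 0.3584


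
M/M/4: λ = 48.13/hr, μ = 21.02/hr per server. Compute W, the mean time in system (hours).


a = 2.2897; ρ = 0.5724; P₀ = 0.094424
Lq = P₀·a^c·ρ/(c!(1−ρ)²) = 0.33862
Wq = Lq/λ = 0.33862/48.13 = 0.007036 hr
W = Wq + 1/μ = 0.007036 + 0.04757 = 0.05461 hr

Final: 0.05461 hr


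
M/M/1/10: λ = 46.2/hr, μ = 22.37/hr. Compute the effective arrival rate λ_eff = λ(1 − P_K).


ρ = 2.0653; P_K = (1−ρ)ρ^10/(1−ρ^11) = 0.515978
λ_eff = λ(1 − P_K) = 46.2·(1 − 0.515978) = 46.2·0.484022 = 22.3618 /hr

Final: 22.3618 /hr


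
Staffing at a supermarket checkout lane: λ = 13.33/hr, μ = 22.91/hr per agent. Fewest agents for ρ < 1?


Stability requires cμ > λ ⇔ c > λ/μ.
λ/μ = 13.33/22.91 = 0.5818
Minimum integer c = ⌊0.5818⌋ + 1 = 1
Check: 1·22.91 = 22.91 > 13.33, while 0·22.91 = 0.00 ≤ 13.33

Final: 1 servers


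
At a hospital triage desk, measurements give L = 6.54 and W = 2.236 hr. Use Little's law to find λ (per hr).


λ = L/W = 6.54/2.236 = 2.9249 /hr

Final: 2.9249 /hr


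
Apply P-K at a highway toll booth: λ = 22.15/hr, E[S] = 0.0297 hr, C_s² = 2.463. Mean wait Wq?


ρ = λ·E[S] = 22.15·0.0297 = 0.6579
E[S²] = E[S]²(1+C_s²) = 0.0297²·(1+2.463) = 0.003055
Wq = λ·E[S²]/(2(1−ρ)) = 22.15·0.003055/(2·0.3421) = 0.09888 hr

Final: 0.09888 hr


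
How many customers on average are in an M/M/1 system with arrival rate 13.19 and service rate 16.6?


ρ = λ/μ = 13.19/16.6 = 0.7946
L = ρ/(1−ρ) = 0.7946/(1 − 0.7946) = 0.7946/0.2054 = 3.8680

Final: 3.8680


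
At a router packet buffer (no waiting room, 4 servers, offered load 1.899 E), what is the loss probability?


B(c,a) = (a^c/c!) / Σ_{k=0}^{c} a^k/k!
a^4/4! = 0.541862
Σ terms (k=0..4): 1.00000 + 1.89900 + 1.80310 + 1.14136 + 0.54186 = 6.385325
B = 0.541862/6.385325 = 0.084861

Final: 0.084861


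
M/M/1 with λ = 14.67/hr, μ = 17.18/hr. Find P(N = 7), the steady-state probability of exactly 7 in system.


ρ = 14.67/17.18 = 0.8539
P_n = (1−ρ)·ρ^n = (1 − 0.8539)·0.8539^7 = 0.1461·0.331016 = 0.048361

Final: 0.048361


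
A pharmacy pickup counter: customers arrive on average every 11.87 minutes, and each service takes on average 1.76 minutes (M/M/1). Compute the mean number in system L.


λ = 60/11.87 = 5.0548 /hr
μ = 60/1.76 = 34.0909 /hr
ρ = λ/μ = 5.0548/34.0909 = 0.1483
L = ρ/(1−ρ) = 0.1483/0.8517 = 0.1741

Final: 0.1741


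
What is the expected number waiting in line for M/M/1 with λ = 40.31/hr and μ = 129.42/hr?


ρ = 40.31/129.42 = 0.3115
Lq = ρ²/(1−ρ) = 0.09701/0.6885 = 0.1409

Final: 0.1409


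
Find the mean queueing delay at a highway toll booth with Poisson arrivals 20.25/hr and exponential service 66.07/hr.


ρ = 20.25/66.07 = 0.3065
Wq = ρ/(μ−λ) = 0.3065/(66.07 − 20.25) = 0.3065/45.82 = 0.006689 hr

Final: 0.006689 hr


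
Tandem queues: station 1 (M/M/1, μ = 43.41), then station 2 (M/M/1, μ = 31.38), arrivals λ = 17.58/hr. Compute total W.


Each node sees arrival rate λ = 17.58/hr (tandem ⇒ throughput preserved).
W₁ = 1/(μ₁−λ) = 1/(43.41−17.58) = 0.03871 hr
W₂ = 1/(μ₂−λ) = 1/(31.38−17.58) = 0.07246 hr
W_total = W₁ + W₂ = 0.03871 + 0.07246 = 0.11118 hr

Final: 0.11118 hr


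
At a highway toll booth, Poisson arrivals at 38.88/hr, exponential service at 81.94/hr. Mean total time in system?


W = 1/(μ−λ) = 1/(81.94 − 38.88) = 1/43.06 = 0.02322 hr

Final: 0.02322 hr


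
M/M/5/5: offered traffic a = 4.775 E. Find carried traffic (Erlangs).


B(5,4.775) = 0.266343 (Erlang-B)
Carried load = a(1 − B) = 4.775·(1 − 0.266343) = 4.775·0.733657 = 3.5032 E

Final: 3.5032 Erlangs


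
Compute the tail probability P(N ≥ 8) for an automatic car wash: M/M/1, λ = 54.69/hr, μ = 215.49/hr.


ρ = 54.69/215.49 = 0.2538
P(N ≥ n) = ρ^n = 0.2538^8 = 0.00001721

Final: 0.00001721


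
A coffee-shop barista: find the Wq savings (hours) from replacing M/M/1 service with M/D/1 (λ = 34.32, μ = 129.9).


ρ = 34.32/129.9 = 0.2642
Wq(M/M/1) = ρ/(μ−λ) = 0.2642/95.58 = 0.002764 hr
Wq(M/D/1) = ρ/(2(μ−λ)) = 0.001382 hr
Savings = 0.002764 − 0.001382 = 0.001382 hr

Final: 0.001382 hr


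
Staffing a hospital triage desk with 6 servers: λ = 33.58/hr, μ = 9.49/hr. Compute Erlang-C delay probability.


a = λ/μ = 3.5385; ρ = a/6 = 0.5897
P₀ = 0.027791 (from M/M/c formula)
C(c,a) = [a^c/(c!(1−ρ))]·P₀ = [1962.84893/(720·0.4103)]·0.027791
= 6.64506·0.027791 = 0.184675

Final: 0.184675


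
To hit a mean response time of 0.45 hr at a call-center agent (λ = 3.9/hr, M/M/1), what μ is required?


W = 1/(μ−λ) ⇒ μ − λ = 1/W = 1/0.45 = 2.2222
μ = λ + 1/W = 3.9 + 2.2222 = 6.1222 per hr

Final: 6.1222 /hr


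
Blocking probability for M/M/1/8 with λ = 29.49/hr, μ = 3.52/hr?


ρ = λ/μ = 29.49/3.52 = 8.3778
P_K = (1−ρ)ρ^K/(1−ρ^(K+1)) = (-7.3778·24269278.901314)/(1 − 203324157.613562)
= -179054878.712248/-203324156.613562 = 0.880638

Final: 0.880638


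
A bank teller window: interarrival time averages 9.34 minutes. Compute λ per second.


λ = 1/(interarrival time) in consistent units.
1 second = 0.0166667 min, so λ = 0.0166667/9.34 = 0.001784 per second

Final: 0.001784 /sec


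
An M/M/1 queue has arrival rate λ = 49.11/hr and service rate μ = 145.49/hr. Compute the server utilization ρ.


ρ = λ/μ = 49.11/145.49 = 0.3375

Final: 0.3375


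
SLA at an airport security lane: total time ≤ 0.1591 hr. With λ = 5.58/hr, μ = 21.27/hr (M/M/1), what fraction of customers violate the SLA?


W ~ Exponential(μ−λ) for M/M/1.
μ − λ = 21.27 − 5.58 = 15.6900
P(W > t) = e^{−(μ−λ)t} = e^{−2.4963} = 0.082391

Final: 0.082391


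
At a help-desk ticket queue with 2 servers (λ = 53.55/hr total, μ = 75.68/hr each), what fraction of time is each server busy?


ρ = λ/(cμ) = 53.55/(2·75.68) = 53.55/151.36 = 0.3538

Final: 0.3538


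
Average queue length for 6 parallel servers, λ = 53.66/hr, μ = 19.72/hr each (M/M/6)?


a = λ/μ = 2.7211; ρ = a/6 = 0.4535
P₀ = 0.065187
Lq = P₀·a^c·ρ / (c!·(1−ρ)²) = 0.065187·405.94065·0.4535/(720·0.29864)
= 0.05581

Final: 0.05581


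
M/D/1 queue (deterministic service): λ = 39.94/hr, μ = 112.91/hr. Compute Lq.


ρ = 39.94/112.91 = 0.3537
M/D/1: Lq = ρ²/(2(1−ρ)) = 0.1251/(2·0.6463) = 0.09681

Final: 0.09681


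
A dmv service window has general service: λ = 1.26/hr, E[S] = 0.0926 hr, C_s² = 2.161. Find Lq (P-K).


ρ = λ·E[S] = 1.26·0.0926 = 0.1167
Lq = ρ²(1+C_s²)/(2(1−ρ)) = 0.01361·(1+2.161)/(2·0.8833)
= 0.01361·3.1610/1.7666 = 0.02436

Final: 0.02436


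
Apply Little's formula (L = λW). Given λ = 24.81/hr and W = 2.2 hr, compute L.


L = λW = 24.81·2.2 = 54.5820

Final: 54.5820


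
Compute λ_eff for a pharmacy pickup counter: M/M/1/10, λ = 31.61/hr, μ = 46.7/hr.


ρ = 0.6769; P_K = (1−ρ)ρ^10/(1−ρ^11) = 0.006613
λ_eff = λ(1 − P_K) = 31.61·(1 − 0.006613) = 31.61·0.993387 = 31.4010 /hr

Final: 31.4010 /hr


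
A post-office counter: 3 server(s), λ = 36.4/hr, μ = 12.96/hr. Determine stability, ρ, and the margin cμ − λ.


Total capacity cμ = 3·12.96 = 38.88/hr
ρ = λ/(cμ) = 36.4/38.88 = 0.9362
Stable ⇔ ρ < 1: YES
Spare capacity = cμ − λ = 38.88 − 36.4 = 2.48/hr

Final: ρ = 0.9362; stable; margin = 2.48/hr


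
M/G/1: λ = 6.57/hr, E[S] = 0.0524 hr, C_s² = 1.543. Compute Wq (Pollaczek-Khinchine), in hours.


ρ = λ·E[S] = 6.57·0.0524 = 0.3443
E[S²] = E[S]²(1+C_s²) = 0.0524²·(1+1.543) = 0.006982
Wq = λ·E[S²]/(2(1−ρ)) = 6.57·0.006982/(2·0.6557) = 0.03498 hr

Final: 0.03498 hr


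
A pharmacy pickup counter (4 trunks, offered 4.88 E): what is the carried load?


B(4,4.88) = 0.388742 (Erlang-B)
Carried load = a(1 − B) = 4.88·(1 − 0.388742) = 4.88·0.611258 = 2.9829 E

Final: 2.9829 Erlangs


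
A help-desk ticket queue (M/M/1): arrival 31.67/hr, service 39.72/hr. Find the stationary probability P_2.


ρ = 31.67/39.72 = 0.7973
P_n = (1−ρ)·ρ^n = (1 − 0.7973)·0.7973^2 = 0.2027·0.635737 = 0.128844

Final: 0.128844


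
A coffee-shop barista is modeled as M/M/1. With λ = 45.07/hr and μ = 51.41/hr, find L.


ρ = λ/μ = 45.07/51.41 = 0.8767
L = ρ/(1−ρ) = 0.8767/(1 − 0.8767) = 0.8767/0.1233 = 7.1088

Final: 7.1088


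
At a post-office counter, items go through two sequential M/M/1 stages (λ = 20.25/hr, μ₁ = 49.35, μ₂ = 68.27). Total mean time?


Each node sees arrival rate λ = 20.25/hr (tandem ⇒ throughput preserved).
W₁ = 1/(μ₁−λ) = 1/(49.35−20.25) = 0.03436 hr
W₂ = 1/(μ₂−λ) = 1/(68.27−20.25) = 0.02082 hr
W_total = W₁ + W₂ = 0.03436 + 0.02082 = 0.05519 hr

Final: 0.05519 hr


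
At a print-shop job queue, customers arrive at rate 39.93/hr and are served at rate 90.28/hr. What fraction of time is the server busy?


ρ = λ/μ = 39.93/90.28 = 0.4423

Final: 0.4423


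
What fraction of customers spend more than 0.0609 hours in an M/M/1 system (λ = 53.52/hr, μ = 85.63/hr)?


W ~ Exponential(μ−λ) for M/M/1.
μ − λ = 85.63 − 53.52 = 32.1100
P(W > t) = e^{−(μ−λ)t} = e^{−1.9555} = 0.141494

Final: 0.141494


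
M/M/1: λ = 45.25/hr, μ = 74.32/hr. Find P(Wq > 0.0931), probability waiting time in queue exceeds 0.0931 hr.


ρ = 45.25/74.32 = 0.6089
P(Wq > t) = ρ·e^{−(μ−λ)t} = 0.6089·e^{−2.7064}
= 0.6089·0.066776 = 0.040657

Final: 0.040657


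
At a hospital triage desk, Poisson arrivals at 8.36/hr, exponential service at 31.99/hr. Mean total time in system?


W = 1/(μ−λ) = 1/(31.99 − 8.36) = 1/23.63 = 0.04232 hr

Final: 0.04232 hr


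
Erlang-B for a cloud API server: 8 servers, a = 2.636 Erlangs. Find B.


B(c,a) = (a^c/c!) / Σ_{k=0}^{c} a^k/k!
a^8/8! = 0.057815
Σ terms (k=0..8): 1.00000 + 2.63600 + 3.47425 + 3.05271 + 2.01173 + 1.06059 + 0.46595 + 0.17546 + 0.05782 = 13.934503
B = 0.057815/13.934503 = 0.004149

Final: 0.004149


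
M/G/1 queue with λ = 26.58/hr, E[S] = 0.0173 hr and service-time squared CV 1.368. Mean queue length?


ρ = λ·E[S] = 26.58·0.0173 = 0.4598
Lq = ρ²(1+C_s²)/(2(1−ρ)) = 0.2114·(1+1.368)/(2·0.5402)
= 0.2114·2.3680/1.0803 = 0.46348

Final: 0.46348


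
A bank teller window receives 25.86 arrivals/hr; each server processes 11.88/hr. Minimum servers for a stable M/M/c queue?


Stability requires cμ > λ ⇔ c > λ/μ.
λ/μ = 25.86/11.88 = 2.1768
Minimum integer c = ⌊2.1768⌋ + 1 = 3
Check: 3·11.88 = 35.64 > 25.86, while 2·11.88 = 23.76 ≤ 25.86

Final: 3 servers


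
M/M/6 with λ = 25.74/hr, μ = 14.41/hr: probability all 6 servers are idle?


a = λ/μ = 25.74/14.41 = 1.7863; ρ = a/c = 0.2977
Σ_{k=0}^{5} a^k/k! (terms k=0..5) = 1.00000 + 1.78626 + 1.59536 + 0.94991 + 0.42420 + 0.15154 = 5.90727
Tail: a^6/(6!(1−ρ)) = 32.48384/(720·0.7023) = 0.06424
P₀ = 1/(5.90727 + 0.06424) = 1/5.97151 = 0.167462

Final: 0.167462


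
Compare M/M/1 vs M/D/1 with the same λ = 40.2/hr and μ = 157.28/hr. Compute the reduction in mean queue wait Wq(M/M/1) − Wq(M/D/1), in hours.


ρ = 40.2/157.28 = 0.2556
Wq(M/M/1) = ρ/(μ−λ) = 0.2556/117.08 = 0.002183 hr
Wq(M/D/1) = ρ/(2(μ−λ)) = 0.001092 hr
Savings = 0.002183 − 0.001092 = 0.001092 hr

Final: 0.001092 hr


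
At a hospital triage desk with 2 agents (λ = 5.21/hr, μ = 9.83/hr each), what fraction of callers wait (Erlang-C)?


a = λ/μ = 0.5300; ρ = a/2 = 0.2650
P₀ = 0.581021 (from M/M/c formula)
C(c,a) = [a^c/(c!(1−ρ))]·P₀ = [0.28091/(2·0.7350)]·0.581021
= 0.19110·0.581021 = 0.111031

Final: 0.111031


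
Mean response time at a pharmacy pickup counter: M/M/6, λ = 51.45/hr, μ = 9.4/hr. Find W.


a = 5.4734; ρ = 0.9122; P₀ = 0.001810
Lq = P₀·a^c·ρ/(c!(1−ρ)²) = 8.00305
Wq = Lq/λ = 8.00305/51.45 = 0.15555 hr
W = Wq + 1/μ = 0.15555 + 0.10638 = 0.26193 hr

Final: 0.26193 hr


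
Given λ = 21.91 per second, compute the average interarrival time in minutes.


Mean interarrival time = 1/λ = 1/21.91 second = 0.04564 second
In minutes: 0.04564 × 0.0166667 = 0.0007607 min

Final: 0.0007607 min


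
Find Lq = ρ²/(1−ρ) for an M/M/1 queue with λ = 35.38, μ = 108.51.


ρ = 35.38/108.51 = 0.3261
Lq = ρ²/(1−ρ) = 0.1063/0.6739 = 0.1577

Final: 0.1577


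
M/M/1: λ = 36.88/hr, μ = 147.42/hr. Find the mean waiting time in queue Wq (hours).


ρ = 36.88/147.42 = 0.2502
Wq = ρ/(μ−λ) = 0.2502/(147.42 − 36.88) = 0.2502/110.54 = 0.002263 hr

Final: 0.002263 hr


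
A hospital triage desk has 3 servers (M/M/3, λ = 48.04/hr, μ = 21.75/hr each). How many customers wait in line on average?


a = λ/μ = 2.2087; ρ = a/3 = 0.7362
P₀ = 0.080277
Lq = P₀·a^c·ρ / (c!·(1−ρ)²) = 0.080277·10.77535·0.7362/(6·0.06957)
= 1.52578

Final: 1.52578


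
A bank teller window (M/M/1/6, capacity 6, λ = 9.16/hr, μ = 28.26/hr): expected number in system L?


ρ = 9.16/28.26 = 0.3241
L = ρ[1 − (K+1)ρ^K + Kρ^(K+1)] / [(1−ρ)(1−ρ^(K+1))]
Numerator: 0.3241·(1 − 7·0.001160 + 6·0.0003759) = 0.322233
Denominator: (0.6759)·(0.999624) = 0.675613
L = 0.322233/0.675613 = 0.4769

Final: 0.4769


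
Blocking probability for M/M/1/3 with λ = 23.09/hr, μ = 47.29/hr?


ρ = λ/μ = 23.09/47.29 = 0.4883
P_K = (1−ρ)ρ^K/(1−ρ^(K+1)) = (0.5117·0.116403)/(1 − 0.056835)
= 0.059568/0.943165 = 0.063157

Final: 0.063157


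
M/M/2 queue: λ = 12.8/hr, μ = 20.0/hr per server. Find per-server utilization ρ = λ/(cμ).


ρ = λ/(cμ) = 12.8/(2·20.0) = 12.8/40.00 = 0.3200

Final: 0.3200


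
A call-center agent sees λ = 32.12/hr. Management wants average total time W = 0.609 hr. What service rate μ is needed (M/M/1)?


W = 1/(μ−λ) ⇒ μ − λ = 1/W = 1/0.609 = 1.6420
μ = λ + 1/W = 32.12 + 1.6420 = 33.7620 per hr

Final: 33.7620 /hr


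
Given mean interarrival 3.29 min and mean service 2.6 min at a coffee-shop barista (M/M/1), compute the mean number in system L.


λ = 60/3.29 = 18.2371 /hr
μ = 60/2.6 = 23.0769 /hr
ρ = λ/μ = 18.2371/23.0769 = 0.7903
L = ρ/(1−ρ) = 0.7903/0.2097 = 3.7681

Final: 3.7681


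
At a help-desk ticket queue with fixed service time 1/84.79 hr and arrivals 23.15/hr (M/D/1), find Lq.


ρ = 23.15/84.79 = 0.2730
M/D/1: Lq = ρ²/(2(1−ρ)) = 0.07454/(2·0.7270) = 0.05127

Final: 0.05127


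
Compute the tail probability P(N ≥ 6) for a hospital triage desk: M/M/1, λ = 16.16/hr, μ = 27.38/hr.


ρ = 16.16/27.38 = 0.5902
P(N ≥ n) = ρ^n = 0.5902^6 = 0.042271

Final: 0.042271


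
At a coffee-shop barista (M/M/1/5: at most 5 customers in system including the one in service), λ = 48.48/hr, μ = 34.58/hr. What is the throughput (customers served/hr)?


ρ = 1.4020; P_K = (1−ρ)ρ^5/(1−ρ^6) = 0.330203
λ_eff = λ(1 − P_K) = 48.48·(1 − 0.330203) = 48.48·0.669797 = 32.4718 /hr

Final: 32.4718 /hr


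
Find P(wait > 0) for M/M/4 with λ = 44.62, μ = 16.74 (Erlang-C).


a = λ/μ = 2.6655; ρ = a/4 = 0.6664
P₀ = 0.059959 (from M/M/c formula)
C(c,a) = [a^c/(c!(1−ρ))]·P₀ = [50.47734/(24·0.3336)]·0.059959
= 6.30402·0.059959 = 0.377982

Final: 0.377982


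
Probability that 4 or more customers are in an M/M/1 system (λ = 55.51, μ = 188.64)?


ρ = 55.51/188.64 = 0.2943
P(N ≥ n) = ρ^n = 0.2943^4 = 0.007498

Final: 0.007498


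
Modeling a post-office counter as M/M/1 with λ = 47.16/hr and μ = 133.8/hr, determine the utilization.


ρ = λ/μ = 47.16/133.8 = 0.3525

Final: 0.3525


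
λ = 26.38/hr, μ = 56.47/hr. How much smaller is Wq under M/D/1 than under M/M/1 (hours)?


ρ = 26.38/56.47 = 0.4672
Wq(M/M/1) = ρ/(μ−λ) = 0.4672/30.09 = 0.01553 hr
Wq(M/D/1) = ρ/(2(μ−λ)) = 0.007763 hr
Savings = 0.01553 − 0.007763 = 0.007763 hr

Final: 0.007763 hr


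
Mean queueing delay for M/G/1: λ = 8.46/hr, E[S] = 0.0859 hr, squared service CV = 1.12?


ρ = λ·E[S] = 8.46·0.0859 = 0.7267
E[S²] = E[S]²(1+C_s²) = 0.0859²·(1+1.12) = 0.015643
Wq = λ·E[S²]/(2(1−ρ)) = 8.46·0.015643/(2·0.2733) = 0.24213 hr

Final: 0.24213 hr


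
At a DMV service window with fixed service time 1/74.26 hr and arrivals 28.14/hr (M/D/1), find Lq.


ρ = 28.14/74.26 = 0.3789
M/D/1: Lq = ρ²/(2(1−ρ)) = 0.1436/(2·0.6211) = 0.11560

Final: 0.11560


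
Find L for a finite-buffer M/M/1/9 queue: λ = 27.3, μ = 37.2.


ρ = 27.3/37.2 = 0.7339
L = ρ[1 − (K+1)ρ^K + Kρ^(K+1)] / [(1−ρ)(1−ρ^(K+1))]
Numerator: 0.7339·(1 − 10·0.061742 + 9·0.045310) = 0.580035
Denominator: (0.2661)·(0.954690) = 0.254071
L = 0.580035/0.254071 = 2.2830

Final: 2.2830


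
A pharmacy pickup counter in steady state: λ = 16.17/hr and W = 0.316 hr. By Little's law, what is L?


L = λW = 16.17·0.316 = 5.1097

Final: 5.1097


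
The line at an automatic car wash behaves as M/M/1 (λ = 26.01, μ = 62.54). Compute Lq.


ρ = 26.01/62.54 = 0.4159
Lq = ρ²/(1−ρ) = 0.1730/0.5841 = 0.2961

Final: 0.2961


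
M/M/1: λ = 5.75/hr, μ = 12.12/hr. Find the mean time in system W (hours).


W = 1/(μ−λ) = 1/(12.12 − 5.75) = 1/6.37 = 0.1570 hr

Final: 0.1570 hr


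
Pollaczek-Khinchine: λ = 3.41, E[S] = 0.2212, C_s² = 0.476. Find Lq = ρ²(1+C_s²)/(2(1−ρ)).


ρ = λ·E[S] = 3.41·0.2212 = 0.7543
Lq = ρ²(1+C_s²)/(2(1−ρ)) = 0.5690·(1+0.476)/(2·0.2457)
= 0.5690·1.4760/0.4914 = 1.70890

Final: 1.70890


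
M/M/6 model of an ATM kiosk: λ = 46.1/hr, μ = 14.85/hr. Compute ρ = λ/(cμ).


ρ = λ/(cμ) = 46.1/(6·14.85) = 46.1/89.10 = 0.5174

Final: 0.5174


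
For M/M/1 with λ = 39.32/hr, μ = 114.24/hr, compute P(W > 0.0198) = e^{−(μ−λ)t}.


W ~ Exponential(μ−λ) for M/M/1.
μ − λ = 114.24 − 39.32 = 74.9200
P(W > t) = e^{−(μ−λ)t} = e^{−1.4834} = 0.226861

Final: 0.226861


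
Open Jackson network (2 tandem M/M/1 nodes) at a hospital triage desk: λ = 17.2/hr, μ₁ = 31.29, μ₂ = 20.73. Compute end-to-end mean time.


Each node sees arrival rate λ = 17.2/hr (tandem ⇒ throughput preserved).
W₁ = 1/(μ₁−λ) = 1/(31.29−17.2) = 0.07097 hr
W₂ = 1/(μ₂−λ) = 1/(20.73−17.2) = 0.28329 hr
W_total = W₁ + W₂ = 0.07097 + 0.28329 = 0.35426 hr

Final: 0.35426 hr


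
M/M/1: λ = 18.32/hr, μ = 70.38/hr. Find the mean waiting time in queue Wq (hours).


ρ = 18.32/70.38 = 0.2603
Wq = ρ/(μ−λ) = 0.2603/(70.38 − 18.32) = 0.2603/52.06 = 0.005000 hr

Final: 0.005000 hr


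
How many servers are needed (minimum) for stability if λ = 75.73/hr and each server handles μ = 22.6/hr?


Stability requires cμ > λ ⇔ c > λ/μ.
λ/μ = 75.73/22.6 = 3.3509
Minimum integer c = ⌊3.3509⌋ + 1 = 4
Check: 4·22.6 = 90.40 > 75.73, while 3·22.6 = 67.80 ≤ 75.73

Final: 4 servers


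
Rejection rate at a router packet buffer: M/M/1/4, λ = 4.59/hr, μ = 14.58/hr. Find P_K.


ρ = λ/μ = 4.59/14.58 = 0.3148
P_K = (1−ρ)ρ^K/(1−ρ^(K+1)) = (0.6852·0.009822)/(1 − 0.003092)
= 0.006730/0.996908 = 0.006751

Final: 0.006751


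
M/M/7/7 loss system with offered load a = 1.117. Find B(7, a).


B(c,a) = (a^c/c!) / Σ_{k=0}^{c} a^k/k!
a^7/7! = 0.0004305
Σ terms (k=0..7): 1.00000 + 1.11700 + 0.62384 + 0.23228 + 0.06486 + 0.01449 + 0.002698 + 0.0004305 = 3.055605
B = 0.0004305/3.055605 = 0.0001409

Final: 0.0001409


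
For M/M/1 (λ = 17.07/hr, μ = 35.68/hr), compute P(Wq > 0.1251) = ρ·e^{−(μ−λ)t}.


ρ = 17.07/35.68 = 0.4784
P(Wq > t) = ρ·e^{−(μ−λ)t} = 0.4784·e^{−2.3281}
= 0.4784·0.097480 = 0.046636

Final: 0.046636


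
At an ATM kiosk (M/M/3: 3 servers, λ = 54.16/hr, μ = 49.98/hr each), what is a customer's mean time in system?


a = 1.0836; ρ = 0.3612; P₀ = 0.333026
Lq = P₀·a^c·ρ/(c!(1−ρ)²) = 0.06252
Wq = Lq/λ = 0.06252/54.16 = 0.001154 hr
W = Wq + 1/μ = 0.001154 + 0.02001 = 0.02116 hr

Final: 0.02116 hr


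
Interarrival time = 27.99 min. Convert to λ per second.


λ = 1/(interarrival time) in consistent units.
1 second = 0.0166667 min, so λ = 0.0166667/27.99 = 0.0005955 per second

Final: 0.0005955 /sec


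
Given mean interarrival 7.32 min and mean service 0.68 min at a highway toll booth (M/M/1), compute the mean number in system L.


λ = 60/7.32 = 8.1967 /hr
μ = 60/0.68 = 88.2353 /hr
ρ = λ/μ = 8.1967/88.2353 = 0.09290
L = ρ/(1−ρ) = 0.09290/0.9071 = 0.1024

Final: 0.1024


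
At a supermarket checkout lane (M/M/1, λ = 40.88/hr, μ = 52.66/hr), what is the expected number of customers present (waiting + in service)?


ρ = λ/μ = 40.88/52.66 = 0.7763
L = ρ/(1−ρ) = 0.7763/(1 − 0.7763) = 0.7763/0.2237 = 3.4703

Final: 3.4703


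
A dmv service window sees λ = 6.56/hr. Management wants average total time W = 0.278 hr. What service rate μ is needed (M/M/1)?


W = 1/(μ−λ) ⇒ μ − λ = 1/W = 1/0.278 = 3.5971
μ = λ + 1/W = 6.56 + 3.5971 = 10.1571 per hr

Final: 10.1571 /hr


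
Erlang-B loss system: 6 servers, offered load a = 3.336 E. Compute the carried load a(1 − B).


B(6,3.336) = 0.071952 (Erlang-B)
Carried load = a(1 − B) = 3.336·(1 − 0.071952) = 3.336·0.928048 = 3.0960 E

Final: 3.0960 Erlangs


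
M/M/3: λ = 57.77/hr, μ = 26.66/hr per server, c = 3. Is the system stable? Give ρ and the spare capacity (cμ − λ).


Total capacity cμ = 3·26.66 = 79.98/hr
ρ = λ/(cμ) = 57.77/79.98 = 0.7223
Stable ⇔ ρ < 1: YES
Spare capacity = cμ − λ = 79.98 − 57.77 = 22.21/hr

Final: ρ = 0.7223; stable; margin = 22.21/hr


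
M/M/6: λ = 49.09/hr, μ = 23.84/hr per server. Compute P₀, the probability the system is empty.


a = λ/μ = 49.09/23.84 = 2.0591; ρ = a/c = 0.3432
Σ_{k=0}^{5} a^k/k! (terms k=0..5) = 1.00000 + 2.05914 + 2.12004 + 1.45515 + 0.74909 + 0.30850 = 7.69193
Tail: a^6/(6!(1−ρ)) = 76.22908/(720·0.6568) = 0.16119
P₀ = 1/(7.69193 + 0.16119) = 1/7.85312 = 0.127338

Final: 0.127338


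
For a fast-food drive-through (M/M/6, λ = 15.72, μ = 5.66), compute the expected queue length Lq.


a = λ/μ = 2.7774; ρ = a/6 = 0.4629
P₀ = 0.061544
Lq = P₀·a^c·ρ / (c!·(1−ρ)²) = 0.061544·459.00420·0.4629/(720·0.28848)
= 0.06296

Final: 0.06296


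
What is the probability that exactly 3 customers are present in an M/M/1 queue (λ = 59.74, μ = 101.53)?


ρ = 59.74/101.53 = 0.5884
P_n = (1−ρ)·ρ^n = (1 − 0.5884)·0.5884^3 = 0.4116·0.203710 = 0.083848

Final: 0.083848


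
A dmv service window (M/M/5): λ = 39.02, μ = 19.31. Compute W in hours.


a = 2.0207; ρ = 0.4041; P₀ = 0.131519
Lq = P₀·a^c·ρ/(c!(1−ρ)²) = 0.04203
Wq = Lq/λ = 0.04203/39.02 = 0.001077 hr
W = Wq + 1/μ = 0.001077 + 0.05179 = 0.05286 hr

Final: 0.05286 hr


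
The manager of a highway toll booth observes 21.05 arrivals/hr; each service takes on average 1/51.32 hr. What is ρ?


ρ = λ/μ = 21.05/51.32 = 0.4102

Final: 0.4102


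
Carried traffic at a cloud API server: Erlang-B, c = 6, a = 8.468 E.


B(6,8.468) = 0.414414 (Erlang-B)
Carried load = a(1 − B) = 8.468·(1 − 0.414414) = 8.468·0.585586 = 4.9587 E

Final: 4.9587 Erlangs


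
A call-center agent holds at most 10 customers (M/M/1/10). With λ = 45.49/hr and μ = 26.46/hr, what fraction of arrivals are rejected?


ρ = λ/μ = 45.49/26.46 = 1.7192
P_K = (1−ρ)ρ^K/(1−ρ^(K+1)) = (-0.7192·225.559420)/(1 − 387.781483)
= -162.222062/-386.781483 = 0.419415

Final: 0.419415


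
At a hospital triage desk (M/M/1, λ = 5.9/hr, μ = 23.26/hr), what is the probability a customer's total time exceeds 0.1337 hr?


W ~ Exponential(μ−λ) for M/M/1.
μ − λ = 23.26 − 5.9 = 17.3600
P(W > t) = e^{−(μ−λ)t} = e^{−2.3210} = 0.098172

Final: 0.098172


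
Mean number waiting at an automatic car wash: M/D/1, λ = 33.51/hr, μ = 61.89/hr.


ρ = 33.51/61.89 = 0.5414
M/D/1: Lq = ρ²/(2(1−ρ)) = 0.2932/(2·0.4586) = 0.31966

Final: 0.31966


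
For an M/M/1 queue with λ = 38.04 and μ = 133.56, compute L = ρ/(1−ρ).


ρ = λ/μ = 38.04/133.56 = 0.2848
L = ρ/(1−ρ) = 0.2848/(1 − 0.2848) = 0.2848/0.7152 = 0.3982

Final: 0.3982


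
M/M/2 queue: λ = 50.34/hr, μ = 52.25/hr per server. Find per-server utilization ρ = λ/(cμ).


ρ = λ/(cμ) = 50.34/(2·52.25) = 50.34/104.50 = 0.4817

Final: 0.4817


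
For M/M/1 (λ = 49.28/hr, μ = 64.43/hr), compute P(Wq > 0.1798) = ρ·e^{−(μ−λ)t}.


ρ = 49.28/64.43 = 0.7649
P(Wq > t) = ρ·e^{−(μ−λ)t} = 0.7649·e^{−2.7240}
= 0.7649·0.065614 = 0.050185

Final: 0.050185


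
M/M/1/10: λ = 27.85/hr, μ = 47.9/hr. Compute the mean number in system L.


ρ = 27.85/47.9 = 0.5814
L = ρ[1 − (K+1)ρ^K + Kρ^(K+1)] / [(1−ρ)(1−ρ^(K+1))]
Numerator: 0.5814·(1 − 11·0.004415 + 10·0.002567) = 0.568109
Denominator: (0.4186)·(0.997433) = 0.417506
L = 0.568109/0.417506 = 1.3607

Final: 1.3607
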